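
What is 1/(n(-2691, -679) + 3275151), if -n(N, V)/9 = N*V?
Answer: -1/13169550 ≈ -7.5933e-8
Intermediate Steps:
n(N, V) = -9*N*V
1/(n(-2691, -679) + 3275151) = 1/(-9*(-2691)*(-679) + 3275151) = 1/(-16444701 + 3275151) = 1/(-13169550) = -1/13169550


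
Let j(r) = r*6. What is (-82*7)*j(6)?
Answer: -20664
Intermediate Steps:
j(r) = 6*r
(-82*7)*j(6) = (-82*7)*(6*6) = -574*36 = -20664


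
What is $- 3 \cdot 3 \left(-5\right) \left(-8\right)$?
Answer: $-360$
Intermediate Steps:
$- 3 \cdot 3 \left(-5\right) \left(-8\right) = \left(-3\right) \left(-15\right) \left(-8\right) = 45 \left(-8\right) = -360$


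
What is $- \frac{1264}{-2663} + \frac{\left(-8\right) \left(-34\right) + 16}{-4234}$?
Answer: $\frac{2292416}{5637571} \approx 0.40663$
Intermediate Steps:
$- \frac{1264}{-2663} + \frac{\left(-8\right) \left(-34\right) + 16}{-4234} = \left(-1264\right) \left(- \frac{1}{2663}\right) + \left(272 + 16\right) \left(- \frac{1}{4234}\right) = \frac{1264}{2663} + 288 \left(- \frac{1}{4234}\right) = \frac{1264}{2663} - \frac{144}{2117} = \frac{2292416}{5637571}$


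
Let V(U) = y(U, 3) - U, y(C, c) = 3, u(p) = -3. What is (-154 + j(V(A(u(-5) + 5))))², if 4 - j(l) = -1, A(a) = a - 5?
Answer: 22201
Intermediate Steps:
A(a) = -5 + a
V(U) = 3 - U
j(l) = 5 (j(l) = 4 - 1*(-1) = 4 + 1 = 5)
(-154 + j(V(A(u(-5) + 5))))² = (-154 + 5)² = (-149)² = 22201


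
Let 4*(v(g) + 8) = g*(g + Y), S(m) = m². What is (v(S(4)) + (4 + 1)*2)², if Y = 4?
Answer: 6724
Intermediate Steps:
v(g) = -8 + g*(4 + g)/4 (v(g) = -8 + (g*(g + 4))/4 = -8 + (g*(4 + g))/4 = -8 + g*(4 + g)/4)
(v(S(4)) + (4 + 1)*2)² = ((-8 + 4² + (4²)²/4) + (4 + 1)*2)² = ((-8 + 16 + (¼)*16²) + 5*2)² = ((-8 + 16 + (¼)*256) + 10)² = ((-8 + 16 + 64) + 10)² = (72 + 10)² = 82² = 6724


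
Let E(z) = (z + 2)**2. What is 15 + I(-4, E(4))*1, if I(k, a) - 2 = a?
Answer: 53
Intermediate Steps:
E(z) = (2 + z)**2
I(k, a) = 2 + a
15 + I(-4, E(4))*1 = 15 + (2 + (2 + 4)**2)*1 = 15 + (2 + 6**2)*1 = 15 + (2 + 36)*1 = 15 + 38*1 = 15 + 38 = 53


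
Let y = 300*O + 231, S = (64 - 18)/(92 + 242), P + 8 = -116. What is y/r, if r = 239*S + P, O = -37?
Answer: 1815123/15211 ≈ 119.33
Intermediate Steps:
P = -124 (P = -8 - 116 = -124)
S = 23/167 (S = 46/334 = 46*(1/334) = 23/167 ≈ 0.13772)
y = -10869 (y = 300*(-37) + 231 = -11100 + 231 = -10869)
r = -15211/167 (r = 239*(23/167) - 124 = 5497/167 - 124 = -15211/167 ≈ -91.084)
y/r = -10869/(-15211/167) = -10869*(-167/15211) = 1815123/15211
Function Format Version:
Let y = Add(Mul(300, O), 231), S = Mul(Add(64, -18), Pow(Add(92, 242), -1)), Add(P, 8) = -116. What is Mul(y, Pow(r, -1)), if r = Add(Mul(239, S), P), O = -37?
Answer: Rational(1815123, 15211) ≈ 119.33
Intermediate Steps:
P = -124 (P = Add(-8, -116) = -124)
S = Rational(23, 167) (S = Mul(46, Pow(334, -1)) = Mul(46, Rational(1, 334)) = Rational(23, 167) ≈ 0.13772)
y = -10869 (y = Add(Mul(300, -37), 231) = Add(-11100, 231) = -10869)
r = Rational(-15211, 167) (r = Add(Mul(239, Rational(23, 167)), -124) = Add(Rational(5497, 167), -124) = Rational(-15211, 167) ≈ -91.084)
Mul(y, Pow(r, -1)) = Mul(-10869, Pow(Rational(-15211, 167), -1)) = Mul(-10869, Rational(-167, 15211)) = Rational(1815123, 15211)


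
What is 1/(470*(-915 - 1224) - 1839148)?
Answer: -1/2844478 ≈ -3.5156e-7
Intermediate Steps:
1/(470*(-915 - 1224) - 1839148) = 1/(470*(-2139) - 1839148) = 1/(-1005330 - 1839148) = 1/(-2844478) = -1/2844478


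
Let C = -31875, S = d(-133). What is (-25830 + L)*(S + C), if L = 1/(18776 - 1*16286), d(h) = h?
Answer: 1029324450796/1245 ≈ 8.2677e+8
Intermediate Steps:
S = -133
L = 1/2490 (L = 1/(18776 - 16286) = 1/2490 ≈ 0.00040161)
(-25830 + L)*(S + C) = (-25830 + 1/2490)*(-133 - 31875) = -64316699/2490*(-32008) = 1029324450796/1245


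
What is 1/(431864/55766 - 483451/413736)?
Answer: 11536200888/75858777719 ≈ 0.15207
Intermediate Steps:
1/(431864/55766 - 483451/413736) = 1/(431864*(1/55766) - 483451*1/413736) = 1/(215932/27883 - 483451/413736) = 1/(75858777719/11536200888) = 11536200888/75858777719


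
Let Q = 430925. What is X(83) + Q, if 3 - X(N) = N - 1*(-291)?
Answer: 430554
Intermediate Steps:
X(N) = -288 - N (X(N) = 3 - (N - 1*(-291)) = 3 - (N + 291) = 3 - (291 + N) = 3 + (-291 - N) = -288 - N)
X(83) + Q = (-288 - 1*83) + 430925 = (-288 - 83) + 430925 = -371 + 430925 = 430554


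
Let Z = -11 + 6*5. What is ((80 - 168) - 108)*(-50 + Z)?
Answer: 6076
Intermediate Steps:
Z = 19 (Z = -11 + 30 = 19)
((80 - 168) - 108)*(-50 + Z) = ((80 - 168) - 108)*(-50 + 19) = (-88 - 108)*(-31) = -196*(-31) = 6076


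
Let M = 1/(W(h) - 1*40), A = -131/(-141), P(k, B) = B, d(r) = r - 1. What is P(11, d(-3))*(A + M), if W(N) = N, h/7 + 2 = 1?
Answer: -512/141 ≈ -3.6312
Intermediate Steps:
h = -7 (h = -14 + 7*1 = -14 + 7 = -7)
d(r) = -1 + r
A = 131/141 (A = -131*(-1/141) = 131/141 ≈ 0.92908)
M = -1/47 (M = 1/(-7 - 1*40) = 1/(-7 - 40) = 1/(-47) = -1/47 ≈ -0.021277)
P(11, d(-3))*(A + M) = (-1 - 3)*(131/141 - 1/47) = -4*128/141 = -512/141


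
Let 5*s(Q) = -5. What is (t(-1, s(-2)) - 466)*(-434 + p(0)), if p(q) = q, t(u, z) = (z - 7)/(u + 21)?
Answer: 1012088/5 ≈ 2.0242e+5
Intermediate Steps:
s(Q) = -1 (s(Q) = (⅕)*(-5) = -1)
t(u, z) = (-7 + z)/(21 + u)
(t(-1, s(-2)) - 466)*(-434 + p(0)) = ((-7 - 1)/(21 - 1) - 466)*(-434 + 0) = (-8/20 - 466)*(-434) = ((1/20)*(-8) - 466)*(-434) = (-⅖ - 466)*(-434) = -2332/5*(-434) = 1012088/5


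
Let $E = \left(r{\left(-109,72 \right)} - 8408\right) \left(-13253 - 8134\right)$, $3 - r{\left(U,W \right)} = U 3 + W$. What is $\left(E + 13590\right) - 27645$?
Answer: $174289995$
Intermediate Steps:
$r{\left(U,W \right)} = 3 - W - 3 U$ ($r{\left(U,W \right)} = 3 - \left(U 3 + W\right) = 3 - \left(3 U + W\right) = 3 - \left(W + 3 U\right) = 3 - W - 3 U$)
$E = 174304050$ ($E = \left(\left(3 - 72 - -327\right) - 8408\right) \left(-13253 - 8134\right) = \left(\left(3 - 72 + 327\right) - 8408\right) \left(-21387\right) = \left(258 - 8408\right) \left(-21387\right) = \left(-8150\right) \left(-21387\right) = 174304050$)
$\left(E + 13590\right) - 27645 = \left(174304050 + 13590\right) - 27645 = 174317640 - 27645 = 174289995$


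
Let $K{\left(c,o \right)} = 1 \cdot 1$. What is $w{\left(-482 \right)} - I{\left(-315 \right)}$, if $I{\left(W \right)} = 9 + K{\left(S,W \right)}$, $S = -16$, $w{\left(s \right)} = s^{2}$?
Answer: $232314$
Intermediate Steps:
$K{\left(c,o \right)} = 1$
$I{\left(W \right)} = 10$ ($I{\left(W \right)} = 9 + 1 = 10$)
$w{\left(-482 \right)} - I{\left(-315 \right)} = \left(-482\right)^{2} - 10 = 232324 - 10 = 232314$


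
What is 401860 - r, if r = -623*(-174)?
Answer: 293458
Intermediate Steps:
r = 108402
401860 - r = 401860 - 1*108402 = 401860 - 108402 = 293458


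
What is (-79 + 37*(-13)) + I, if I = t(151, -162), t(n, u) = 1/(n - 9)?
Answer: -79519/142 ≈ -559.99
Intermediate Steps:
t(n, u) = 1/(-9 + n)
I = 1/142 (I = 1/(-9 + 151) = 1/142 ≈ 0.0070423)
(-79 + 37*(-13)) + I = (-79 + 37*(-13)) + 1/142 = (-79 - 481) + 1/142 = -560 + 1/142 = -79519/142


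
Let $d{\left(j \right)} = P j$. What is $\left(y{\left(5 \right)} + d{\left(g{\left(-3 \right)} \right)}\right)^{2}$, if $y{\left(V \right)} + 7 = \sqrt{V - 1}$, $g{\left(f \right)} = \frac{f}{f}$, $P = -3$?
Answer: $64$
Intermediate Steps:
$g{\left(f \right)} = 1$
$y{\left(V \right)} = -7 + \sqrt{-1 + V}$ ($y{\left(V \right)} = -7 + \sqrt{V - 1} = -7 + \sqrt{-1 + V}$)
$d{\left(j \right)} = - 3 j$
$\left(y{\left(5 \right)} + d{\left(g{\left(-3 \right)} \right)}\right)^{2} = \left(\left(-7 + \sqrt{-1 + 5}\right) - 3\right)^{2} = \left(\left(-7 + \sqrt{4}\right) - 3\right)^{2} = \left(\left(-7 + 2\right) - 3\right)^{2} = \left(-5 - 3\right)^{2} = \left(-8\right)^{2} = 64$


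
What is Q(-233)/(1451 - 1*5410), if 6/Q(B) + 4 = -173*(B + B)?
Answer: -3/159575413 ≈ -1.8800e-8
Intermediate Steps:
Q(B) = 6/(-4 - 346*B) (Q(B) = 6/(-4 - 173*(B + B)) = 6/(-4 - 346*B))
Q(-233)/(1451 - 1*5410) = (-3/(2 + 173*(-233)))/(1451 - 1*5410) = (-3/(2 - 40309))/(1451 - 5410) = -3/(-40307)/(-3959) = -3*(-1/40307)*(-1/3959) = (3/40307)*(-1/3959) = -3/159575413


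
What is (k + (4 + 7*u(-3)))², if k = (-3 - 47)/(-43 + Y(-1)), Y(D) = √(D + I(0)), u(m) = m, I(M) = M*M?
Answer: (586 - I)²/1369 ≈ 250.84 - 0.8561*I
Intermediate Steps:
I(M) = M²
Y(D) = √D (Y(D) = √(D + 0²) = √(D + 0) = √D)
k = -(-43 - I)/37 (k = (-3 - 47)/(-43 + √(-1)) = -50*(-43 - I)/1850 = -(-43 - I)/37 ≈ 1.1622 + 0.027027*I)
(k + (4 + 7*u(-3)))² = ((43/37 + I/37) + (4 + 7*(-3)))² = ((43/37 + I/37) + (4 - 21))² = ((43/37 + I/37) - 17)² = (-586/37 + I/37)²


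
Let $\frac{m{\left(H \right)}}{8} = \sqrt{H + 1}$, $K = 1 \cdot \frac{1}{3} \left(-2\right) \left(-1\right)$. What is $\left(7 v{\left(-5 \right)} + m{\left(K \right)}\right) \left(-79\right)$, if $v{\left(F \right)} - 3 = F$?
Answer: $1106 - \frac{632 \sqrt{15}}{3} \approx 290.09$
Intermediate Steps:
$v{\left(F \right)} = 3 + F$
$K = \frac{2}{3}$ ($K = 1 \cdot \frac{1}{3} \left(-2\right) \left(-1\right) = \frac{1}{3} \left(-2\right) \left(-1\right) = \left(- \frac{2}{3}\right) \left(-1\right) = \frac{2}{3} \approx 0.66667$)
$m{\left(H \right)} = 8 \sqrt{1 + H}$ ($m{\left(H \right)} = 8 \sqrt{H + 1} = 8 \sqrt{1 + H}$)
$\left(7 v{\left(-5 \right)} + m{\left(K \right)}\right) \left(-79\right) = \left(7 \left(3 - 5\right) + 8 \sqrt{1 + \frac{2}{3}}\right) \left(-79\right) = \left(7 \left(-2\right) + 8 \sqrt{\frac{5}{3}}\right) \left(-79\right) = \left(-14 + 8 \frac{\sqrt{15}}{3}\right) \left(-79\right) = \left(-14 + \frac{8 \sqrt{15}}{3}\right) \left(-79\right) = 1106 - \frac{632 \sqrt{15}}{3}$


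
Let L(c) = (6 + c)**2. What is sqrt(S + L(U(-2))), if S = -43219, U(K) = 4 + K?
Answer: 3*I*sqrt(4795) ≈ 207.74*I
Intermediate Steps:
sqrt(S + L(U(-2))) = sqrt(-43219 + (6 + (4 - 2))**2) = sqrt(-43219 + (6 + 2)**2) = sqrt(-43219 + 8**2) = sqrt(-43219 + 64) = sqrt(-43155) = 3*I*sqrt(4795)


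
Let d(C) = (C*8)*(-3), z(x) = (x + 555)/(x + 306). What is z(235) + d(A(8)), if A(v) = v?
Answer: -103082/541 ≈ -190.54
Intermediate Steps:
z(x) = (555 + x)/(306 + x)
d(C) = -24*C (d(C) = (8*C)*(-3) = -24*C)
z(235) + d(A(8)) = (555 + 235)/(306 + 235) - 24*8 = 790/541 - 192 = -103082/541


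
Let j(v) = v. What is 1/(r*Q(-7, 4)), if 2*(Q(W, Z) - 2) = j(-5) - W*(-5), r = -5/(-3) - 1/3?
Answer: -1/24 ≈ -0.041667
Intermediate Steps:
r = 4/3 (r = -5*(-⅓) - 1*⅓ = 5/3 - ⅓ = 4/3 ≈ 1.3333)
Q(W, Z) = -½ + 5*W/2 (Q(W, Z) = 2 + (-5 - W*(-5))/2 = 2 + (-5 - (-5)*W)/2 = 2 + (-5 + 5*W)/2 = 2 + (-5/2 + 5*W/2) = -½ + 5*W/2)
1/(r*Q(-7, 4)) = 1/(4*(-½ + (5/2)*(-7))/3) = 1/(4*(-½ - 35/2)/3) = 1/((4/3)*(-18)) = 1/(-24) = -1/24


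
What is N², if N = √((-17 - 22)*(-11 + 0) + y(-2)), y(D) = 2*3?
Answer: 435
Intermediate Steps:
y(D) = 6
N = √435 (N = √((-17 - 22)*(-11 + 0) + 6) = √(-39*(-11) + 6) = √(429 + 6) = √435 ≈ 20.857)
N² = (√435)² = 435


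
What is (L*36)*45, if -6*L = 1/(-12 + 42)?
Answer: -9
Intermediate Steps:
L = -1/180 (L = -1/(6*(-12 + 42)) = -⅙/30 = -⅙*1/30 = -1/180 ≈ -0.0055556)
(L*36)*45 = -1/180*36*45 = -⅕*45 = -9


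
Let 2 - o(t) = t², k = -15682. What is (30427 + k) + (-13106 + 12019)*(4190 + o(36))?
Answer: -3133207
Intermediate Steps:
o(t) = 2 - t²
(30427 + k) + (-13106 + 12019)*(4190 + o(36)) = (30427 - 15682) + (-13106 + 12019)*(4190 + (2 - 1*36²)) = 14745 - 1087*(4190 + (2 - 1*1296)) = 14745 - 1087*(4190 + (2 - 1296)) = 14745 - 1087*(4190 - 1294) = 14745 - 1087*2896 = 14745 - 3147952 = -3133207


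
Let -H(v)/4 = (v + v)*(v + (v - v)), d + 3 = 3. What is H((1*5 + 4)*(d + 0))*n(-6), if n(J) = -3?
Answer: 0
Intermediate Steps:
d = 0 (d = -3 + 3 = 0)
H(v) = -8*v² (H(v) = -4*(v + v)*(v + (v - v)) = -4*2*v*(v + 0) = -4*2*v*v = -8*v²)
H((1*5 + 4)*(d + 0))*n(-6) = -8*(0 + 0)²*(1*5 + 4)²*(-3) = -8*((5 + 4)*0)²*(-3) = -8*(9*0)²*(-3) = -8*0²*(-3) = -8*0*(-3) = 0*(-3) = 0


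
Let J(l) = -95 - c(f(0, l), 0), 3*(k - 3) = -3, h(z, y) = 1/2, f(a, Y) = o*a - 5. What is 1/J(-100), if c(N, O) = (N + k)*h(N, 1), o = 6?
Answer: -2/187 ≈ -0.010695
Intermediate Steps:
f(a, Y) = -5 + 6*a (f(a, Y) = 6*a - 5 = -5 + 6*a)
h(z, y) = ½
k = 2 (k = 3 + (⅓)*(-3) = 3 - 1 = 2)
c(N, O) = 1 + N/2 (c(N, O) = (N + 2)*(½) = (2 + N)*(½) = 1 + N/2)
J(l) = -187/2 (J(l) = -95 - (1 + (-5 + 6*0)/2) = -95 - (1 + (-5 + 0)/2) = -95 - (1 + (½)*(-5)) = -95 - (1 - 5/2) = -95 - 1*(-3/2) = -95 + 3/2 = -187/2)
1/J(-100) = 1/(-187/2) = -2/187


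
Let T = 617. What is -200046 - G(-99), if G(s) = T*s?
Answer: -138963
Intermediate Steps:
G(s) = 617*s
-200046 - G(-99) = -200046 - 617*(-99) = -200046 - 1*(-61083) = -200046 + 61083 = -138963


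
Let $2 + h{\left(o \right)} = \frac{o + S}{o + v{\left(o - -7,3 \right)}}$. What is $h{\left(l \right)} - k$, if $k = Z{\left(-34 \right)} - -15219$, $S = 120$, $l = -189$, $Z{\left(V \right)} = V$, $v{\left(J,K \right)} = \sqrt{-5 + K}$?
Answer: $- \frac{542512160}{35723} + \frac{69 i \sqrt{2}}{35723} \approx -15187.0 + 0.0027316 i$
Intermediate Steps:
$h{\left(o \right)} = -2 + \frac{120 + o}{o + i \sqrt{2}}$ ($h{\left(o \right)} = -2 + \frac{o + 120}{o + \sqrt{-5 + 3}} = -2 + \frac{120 + o}{o + \sqrt{-2}} = -2 + \frac{120 + o}{o + i \sqrt{2}}$)
$k = 15185$ ($k = -34 - -15219 = -34 + 15219 = 15185$)
$h{\left(l \right)} - k = \frac{120 - -189 - 2 i \sqrt{2}}{-189 + i \sqrt{2}} - 15185 = \frac{120 + 189 - 2 i \sqrt{2}}{-189 + i \sqrt{2}} - 15185 = \frac{309 - 2 i \sqrt{2}}{-189 + i \sqrt{2}} - 15185 = -15185 + \frac{309 - 2 i \sqrt{2}}{-189 + i \sqrt{2}}$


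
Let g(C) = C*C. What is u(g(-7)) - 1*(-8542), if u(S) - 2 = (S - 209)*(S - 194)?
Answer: 31744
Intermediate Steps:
g(C) = C**2
u(S) = 2 + (-209 + S)*(-194 + S) (u(S) = 2 + (S - 209)*(S - 194) = 2 + (-209 + S)*(-194 + S))
u(g(-7)) - 1*(-8542) = (40548 + ((-7)**2)**2 - 403*(-7)**2) - 1*(-8542) = (40548 + 49**2 - 403*49) + 8542 = (40548 + 2401 - 19747) + 8542 = 23202 + 8542 = 31744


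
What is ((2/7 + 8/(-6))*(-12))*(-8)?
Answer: -704/7 ≈ -100.57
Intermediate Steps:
((2/7 + 8/(-6))*(-12))*(-8) = ((2*(⅐) + 8*(-⅙))*(-12))*(-8) = ((2/7 - 4/3)*(-12))*(-8) = -22/21*(-12)*(-8) = (88/7)*(-8) = -704/7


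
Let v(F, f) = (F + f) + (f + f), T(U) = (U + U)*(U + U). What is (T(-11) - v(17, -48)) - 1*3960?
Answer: -3349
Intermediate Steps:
T(U) = 4*U² (T(U) = (2*U)*(2*U) = 4*U²)
v(F, f) = F + 3*f (v(F, f) = (F + f) + 2*f = F + 3*f)
(T(-11) - v(17, -48)) - 1*3960 = (4*(-11)² - (17 + 3*(-48))) - 1*3960 = (4*121 - (17 - 144)) - 3960 = (484 - 1*(-127)) - 3960 = (484 + 127) - 3960 = 611 - 3960 = -3349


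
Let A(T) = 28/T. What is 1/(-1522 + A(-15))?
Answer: -15/22858 ≈ -0.00065623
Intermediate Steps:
1/(-1522 + A(-15)) = 1/(-1522 + 28/(-15)) = 1/(-1522 + 28*(-1/15)) = 1/(-1522 - 28/15) = 1/(-22858/15) = -15/22858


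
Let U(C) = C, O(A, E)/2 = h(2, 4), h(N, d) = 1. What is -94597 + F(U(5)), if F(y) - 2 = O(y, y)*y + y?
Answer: -94580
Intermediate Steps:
O(A, E) = 2 (O(A, E) = 2*1 = 2)
F(y) = 2 + 3*y (F(y) = 2 + (2*y + y) = 2 + 3*y)
-94597 + F(U(5)) = -94597 + (2 + 3*5) = -94597 + (2 + 15) = -94597 + 17 = -94580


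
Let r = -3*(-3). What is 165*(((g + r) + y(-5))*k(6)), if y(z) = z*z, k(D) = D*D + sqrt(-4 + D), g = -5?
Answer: 172260 + 4785*sqrt(2) ≈ 1.7903e+5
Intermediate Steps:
k(D) = D**2 + sqrt(-4 + D)
r = 9
y(z) = z**2
165*(((g + r) + y(-5))*k(6)) = 165*(((-5 + 9) + (-5)**2)*(6**2 + sqrt(-4 + 6))) = 165*((4 + 25)*(36 + sqrt(2))) = 165*(29*(36 + sqrt(2))) = 165*(1044 + 29*sqrt(2)) = 172260 + 4785*sqrt(2)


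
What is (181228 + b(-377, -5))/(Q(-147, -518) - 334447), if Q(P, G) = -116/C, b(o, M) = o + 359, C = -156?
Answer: -3533595/6521702 ≈ -0.54182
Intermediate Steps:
b(o, M) = 359 + o
Q(P, G) = 29/39 (Q(P, G) = -116/(-156) = -116*(-1/156) = 29/39)
(181228 + b(-377, -5))/(Q(-147, -518) - 334447) = (181228 + (359 - 377))/(29/39 - 334447) = (181228 - 18)/(-13043404/39) = 181210*(-39/13043404) = -3533595/6521702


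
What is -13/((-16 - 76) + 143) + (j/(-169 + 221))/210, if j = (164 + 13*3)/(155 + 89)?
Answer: -549649/2156960 ≈ -0.25483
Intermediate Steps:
j = 203/244 (j = (164 + 39)/244 = 203*(1/244) = 203/244 ≈ 0.83197)
-13/((-16 - 76) + 143) + (j/(-169 + 221))/210 = -13/((-16 - 76) + 143) + (203/(244*(-169 + 221)))/210 = -13/(-92 + 143) + ((203/244)/52)*(1/210) = -13/51 + ((203/244)*(1/52))*(1/210) = -13*1/51 + (203/12688)*(1/210) = -13/51 + 29/380640 = -549649/2156960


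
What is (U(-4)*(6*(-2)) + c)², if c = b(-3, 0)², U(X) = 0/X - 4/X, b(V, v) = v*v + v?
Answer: 144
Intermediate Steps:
b(V, v) = v + v² (b(V, v) = v² + v = v + v²)
U(X) = -4/X (U(X) = 0 - 4/X = -4/X)
c = 0 (c = (0*(1 + 0))² = (0*1)² = 0² = 0)
(U(-4)*(6*(-2)) + c)² = ((-4/(-4))*(6*(-2)) + 0)² = (-4*(-¼)*(-12) + 0)² = (1*(-12) + 0)² = (-12 + 0)² = (-12)² = 144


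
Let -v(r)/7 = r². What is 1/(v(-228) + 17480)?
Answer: -1/346408 ≈ -2.8868e-6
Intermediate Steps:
v(r) = -7*r²
1/(v(-228) + 17480) = 1/(-7*(-228)² + 17480) = 1/(-7*51984 + 17480) = 1/(-363888 + 17480) = 1/(-346408) = -1/346408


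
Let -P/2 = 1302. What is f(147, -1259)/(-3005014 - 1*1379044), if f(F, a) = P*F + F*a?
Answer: 81123/626294 ≈ 0.12953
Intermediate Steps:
P = -2604 (P = -2*1302 = -2604)
f(F, a) = -2604*F + F*a
f(147, -1259)/(-3005014 - 1*1379044) = (147*(-2604 - 1259))/(-3005014 - 1*1379044) = (147*(-3863))/(-3005014 - 1379044) = -567861/(-4384058) = -567861*(-1/4384058) = 81123/626294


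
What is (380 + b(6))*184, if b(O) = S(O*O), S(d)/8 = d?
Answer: 122912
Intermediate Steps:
S(d) = 8*d
b(O) = 8*O**2 (b(O) = 8*(O*O) = 8*O**2)
(380 + b(6))*184 = (380 + 8*6**2)*184 = (380 + 8*36)*184 = (380 + 288)*184 = 668*184 = 122912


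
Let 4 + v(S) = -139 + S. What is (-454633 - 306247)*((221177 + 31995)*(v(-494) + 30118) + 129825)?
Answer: -5679127329650160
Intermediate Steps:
v(S) = -143 + S (v(S) = -4 + (-139 + S) = -143 + S)
(-454633 - 306247)*((221177 + 31995)*(v(-494) + 30118) + 129825) = (-454633 - 306247)*((221177 + 31995)*((-143 - 494) + 30118) + 129825) = -760880*(253172*(-637 + 30118) + 129825) = -760880*(253172*29481 + 129825) = -760880*(7463763732 + 129825) = -760880*7463893557 = -5679127329650160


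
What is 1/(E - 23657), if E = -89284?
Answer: -1/112941 ≈ -8.8542e-6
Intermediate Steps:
1/(E - 23657) = 1/(-89284 - 23657) = 1/(-112941) = -1/112941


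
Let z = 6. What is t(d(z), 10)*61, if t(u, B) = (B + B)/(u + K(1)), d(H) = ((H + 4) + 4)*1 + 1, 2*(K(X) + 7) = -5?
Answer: 2440/11 ≈ 221.82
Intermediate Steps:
K(X) = -19/2 (K(X) = -7 + (1/2)*(-5) = -7 - 5/2 = -19/2)
d(H) = 9 + H (d(H) = ((4 + H) + 4)*1 + 1 = (8 + H)*1 + 1 = (8 + H) + 1 = 9 + H)
t(u, B) = 2*B/(-19/2 + u) (t(u, B) = (B + B)/(u - 19/2) = (2*B)/(-19/2 + u) = 2*B/(-19/2 + u))
t(d(z), 10)*61 = (4*10/(-19 + 2*(9 + 6)))*61 = (4*10/(-19 + 2*15))*61 = (4*10/(-19 + 30))*61 = (4*10/11)*61 = (4*10*(1/11))*61 = (40/11)*61 = 2440/11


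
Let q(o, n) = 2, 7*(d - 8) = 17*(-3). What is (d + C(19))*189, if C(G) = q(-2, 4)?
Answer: 513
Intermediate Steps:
d = 5/7 (d = 8 + (17*(-3))/7 = 8 + (1/7)*(-51) = 8 - 51/7 = 5/7 ≈ 0.71429)
C(G) = 2
(d + C(19))*189 = (5/7 + 2)*189 = (19/7)*189 = 513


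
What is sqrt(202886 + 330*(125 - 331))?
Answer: sqrt(134906) ≈ 367.30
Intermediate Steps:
sqrt(202886 + 330*(125 - 331)) = sqrt(202886 + 330*(-206)) = sqrt(202886 - 67980) = sqrt(134906)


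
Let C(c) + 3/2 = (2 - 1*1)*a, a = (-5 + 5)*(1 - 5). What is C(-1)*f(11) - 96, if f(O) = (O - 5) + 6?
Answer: -114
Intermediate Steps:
f(O) = 1 + O (f(O) = (-5 + O) + 6 = 1 + O)
a = 0 (a = 0*(-4) = 0)
C(c) = -3/2 (C(c) = -3/2 + (2 - 1*1)*0 = -3/2 + (2 - 1)*0 = -3/2 + 1*0 = -3/2 + 0 = -3/2)
C(-1)*f(11) - 96 = -3*(1 + 11)/2 - 96 = -3/2*12 - 96 = -18 - 96 = -114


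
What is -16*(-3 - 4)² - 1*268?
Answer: -1052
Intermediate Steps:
-16*(-3 - 4)² - 1*268 = -16*(-7)² - 268 = -16*49 - 268 = -784 - 268 = -1052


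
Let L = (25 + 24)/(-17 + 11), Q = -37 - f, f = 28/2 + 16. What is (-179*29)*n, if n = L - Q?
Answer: -1832423/6 ≈ -3.0540e+5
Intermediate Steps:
f = 30 (f = 28*(½) + 16 = 14 + 16 = 30)
Q = -67 (Q = -37 - 1*30 = -37 - 30 = -67)
L = -49/6 (L = 49/(-6) = 49*(-⅙) = -49/6 ≈ -8.1667)
n = 353/6 (n = -49/6 - 1*(-67) = -49/6 + 67 = 353/6 ≈ 58.833)
(-179*29)*n = -179*29*(353/6) = -5191*353/6 = -1832423/6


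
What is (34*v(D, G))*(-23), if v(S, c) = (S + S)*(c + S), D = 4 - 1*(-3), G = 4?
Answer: -120428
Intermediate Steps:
D = 7 (D = 4 + 3 = 7)
v(S, c) = 2*S*(S + c) (v(S, c) = (2*S)*(S + c) = 2*S*(S + c))
(34*v(D, G))*(-23) = (34*(2*7*(7 + 4)))*(-23) = (34*(2*7*11))*(-23) = (34*154)*(-23) = 5236*(-23) = -120428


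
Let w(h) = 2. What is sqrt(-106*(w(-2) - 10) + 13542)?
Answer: sqrt(14390) ≈ 119.96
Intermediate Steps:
sqrt(-106*(w(-2) - 10) + 13542) = sqrt(-106*(2 - 10) + 13542) = sqrt(-106*(-8) + 13542) = sqrt(848 + 13542) = sqrt(14390)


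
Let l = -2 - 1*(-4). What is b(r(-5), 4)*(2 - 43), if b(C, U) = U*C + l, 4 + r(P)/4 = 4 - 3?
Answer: 1886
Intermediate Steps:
r(P) = -12 (r(P) = -16 + 4*(4 - 3) = -16 + 4*1 = -16 + 4 = -12)
l = 2 (l = -2 + 4 = 2)
b(C, U) = 2 + C*U (b(C, U) = U*C + 2 = C*U + 2 = 2 + C*U)
b(r(-5), 4)*(2 - 43) = (2 - 12*4)*(2 - 43) = (2 - 48)*(-41) = -46*(-41) = 1886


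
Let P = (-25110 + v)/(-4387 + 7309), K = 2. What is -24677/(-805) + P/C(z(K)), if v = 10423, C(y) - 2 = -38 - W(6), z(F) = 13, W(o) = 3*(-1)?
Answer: 2391327437/77622930 ≈ 30.807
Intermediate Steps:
W(o) = -3
C(y) = -33 (C(y) = 2 + (-38 - 1*(-3)) = 2 + (-38 + 3) = 2 - 35 = -33)
P = -14687/2922 (P = (-25110 + 10423)/(-4387 + 7309) = -14687/2922 ≈ -5.0264)
-24677/(-805) + P/C(z(K)) = -24677/(-805) - 14687/2922/(-33) = -24677*(-1/805) - 14687/2922*(-1/33) = 24677/805 + 14687/96426 = 2391327437/77622930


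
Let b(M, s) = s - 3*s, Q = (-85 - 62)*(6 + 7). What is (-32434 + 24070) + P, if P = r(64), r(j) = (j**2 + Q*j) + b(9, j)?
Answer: -126700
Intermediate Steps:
Q = -1911 (Q = -147*13 = -1911)
b(M, s) = -2*s
r(j) = j**2 - 1913*j (r(j) = (j**2 - 1911*j) - 2*j = j**2 - 1913*j)
P = -118336 (P = 64*(-1913 + 64) = 64*(-1849) = -118336)
(-32434 + 24070) + P = (-32434 + 24070) - 118336 = -8364 - 118336 = -126700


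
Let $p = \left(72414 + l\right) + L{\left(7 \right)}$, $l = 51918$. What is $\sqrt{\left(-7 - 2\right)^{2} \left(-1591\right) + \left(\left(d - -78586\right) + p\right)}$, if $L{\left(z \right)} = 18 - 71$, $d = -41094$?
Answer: $10 \sqrt{329} \approx 181.38$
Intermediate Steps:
$L{\left(z \right)} = -53$
$p = 124279$ ($p = \left(72414 + 51918\right) - 53 = 124332 - 53 = 124279$)
$\sqrt{\left(-7 - 2\right)^{2} \left(-1591\right) + \left(\left(d - -78586\right) + p\right)} = \sqrt{\left(-7 - 2\right)^{2} \left(-1591\right) + \left(\left(-41094 - -78586\right) + 124279\right)} = \sqrt{\left(-9\right)^{2} \left(-1591\right) + \left(\left(-41094 + 78586\right) + 124279\right)} = \sqrt{81 \left(-1591\right) + \left(37492 + 124279\right)} = \sqrt{-128871 + 161771} = \sqrt{32900} = 10 \sqrt{329}$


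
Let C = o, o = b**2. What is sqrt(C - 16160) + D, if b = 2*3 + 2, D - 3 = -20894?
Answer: -20891 + 4*I*sqrt(1006) ≈ -20891.0 + 126.87*I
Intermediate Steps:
D = -20891 (D = 3 - 20894 = -20891)
b = 8 (b = 6 + 2 = 8)
o = 64 (o = 8**2 = 64)
C = 64
sqrt(C - 16160) + D = sqrt(64 - 16160) - 20891 = sqrt(-16096) - 20891 = 4*I*sqrt(1006) - 20891 = -20891 + 4*I*sqrt(1006)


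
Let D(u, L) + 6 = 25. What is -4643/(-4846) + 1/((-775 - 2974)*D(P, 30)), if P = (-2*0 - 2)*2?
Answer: 330720687/345185426 ≈ 0.95810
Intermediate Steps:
P = -4 (P = (0 - 2)*2 = -2*2 = -4)
D(u, L) = 19 (D(u, L) = -6 + 25 = 19)
-4643/(-4846) + 1/((-775 - 2974)*D(P, 30)) = -4643/(-4846) + 1/(-775 - 2974*19) = -4643*(-1/4846) + (1/19)/(-3749) = 4643/4846 - 1/3749*1/19 = 4643/4846 - 1/71231 = 330720687/345185426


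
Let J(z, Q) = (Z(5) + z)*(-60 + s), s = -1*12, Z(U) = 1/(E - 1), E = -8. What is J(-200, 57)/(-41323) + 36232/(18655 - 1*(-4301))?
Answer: 291616222/237152697 ≈ 1.2297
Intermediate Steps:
Z(U) = -1/9 (Z(U) = 1/(-8 - 1) = 1/(-9) = -1/9)
s = -12
J(z, Q) = 8 - 72*z (J(z, Q) = (-1/9 + z)*(-60 - 12) = (-1/9 + z)*(-72) = 8 - 72*z)
J(-200, 57)/(-41323) + 36232/(18655 - 1*(-4301)) = (8 - 72*(-200))/(-41323) + 36232/(18655 - 1*(-4301)) = (8 + 14400)*(-1/41323) + 36232/(18655 + 4301) = 14408*(-1/41323) + 36232/22956 = -14408/41323 + 36232*(1/22956) = -14408/41323 + 9058/5739 = 291616222/237152697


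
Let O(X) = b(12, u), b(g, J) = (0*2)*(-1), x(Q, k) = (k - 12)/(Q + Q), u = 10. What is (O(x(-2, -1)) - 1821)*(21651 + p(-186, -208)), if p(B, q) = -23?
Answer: -39384588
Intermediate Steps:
x(Q, k) = (-12 + k)/(2*Q) (x(Q, k) = (-12 + k)/((2*Q)) = (-12 + k)*(1/(2*Q)) = (-12 + k)/(2*Q))
b(g, J) = 0 (b(g, J) = 0*(-1) = 0)
O(X) = 0
(O(x(-2, -1)) - 1821)*(21651 + p(-186, -208)) = (0 - 1821)*(21651 - 23) = -1821*21628 = -39384588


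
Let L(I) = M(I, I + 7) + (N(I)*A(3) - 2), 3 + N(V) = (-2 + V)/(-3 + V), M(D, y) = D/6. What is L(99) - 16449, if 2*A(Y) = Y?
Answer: -1051999/64 ≈ -16438.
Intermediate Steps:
M(D, y) = D/6 (M(D, y) = D*(1/6) = D/6)
N(V) = -3 + (-2 + V)/(-3 + V)
A(Y) = Y/2
L(I) = -2 + I/6 + 3*(7 - 2*I)/(2*(-3 + I)) (L(I) = I/6 + (((7 - 2*I)/(-3 + I))*((1/2)*3) - 2) = I/6 + (((7 - 2*I)/(-3 + I))*(3/2) - 2) = I/6 + (3*(7 - 2*I)/(2*(-3 + I)) - 2) = I/6 + (-2 + 3*(7 - 2*I)/(2*(-3 + I))) = -2 + I/6 + 3*(7 - 2*I)/(2*(-3 + I)))
L(99) - 16449 = (99 + 99**2 - 33*99)/(6*(-3 + 99)) - 16449 = (1/6)*(99 + 9801 - 3267)/96 - 16449 = (1/6)*(1/96)*6633 - 16449 = 737/64 - 16449 = -1051999/64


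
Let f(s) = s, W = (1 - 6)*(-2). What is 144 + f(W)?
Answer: 154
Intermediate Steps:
W = 10 (W = -5*(-2) = 10)
144 + f(W) = 144 + 10 = 154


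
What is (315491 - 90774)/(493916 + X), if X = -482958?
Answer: 224717/10958 ≈ 20.507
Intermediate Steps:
(315491 - 90774)/(493916 + X) = (315491 - 90774)/(493916 - 482958) = 224717/10958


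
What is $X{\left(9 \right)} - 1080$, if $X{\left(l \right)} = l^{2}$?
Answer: $-999$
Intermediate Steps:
$X{\left(9 \right)} - 1080 = 9^{2} - 1080 = 81 - 1080 = -999$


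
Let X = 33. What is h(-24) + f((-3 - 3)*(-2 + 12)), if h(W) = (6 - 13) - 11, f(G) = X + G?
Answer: -45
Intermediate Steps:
f(G) = 33 + G
h(W) = -18 (h(W) = -7 - 11 = -18)
h(-24) + f((-3 - 3)*(-2 + 12)) = -18 + (33 + (-3 - 3)*(-2 + 12)) = -18 + (33 - 6*10) = -18 + (33 - 60) = -18 - 27 = -45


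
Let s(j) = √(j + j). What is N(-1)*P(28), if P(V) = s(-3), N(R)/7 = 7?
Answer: 49*I*√6 ≈ 120.03*I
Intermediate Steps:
N(R) = 49 (N(R) = 7*7 = 49)
s(j) = √2*√j (s(j) = √(2*j) = √2*√j)
P(V) = I*√6 (P(V) = √2*√(-3) = √2*(I*√3) = I*√6)
N(-1)*P(28) = 49*(I*√6) = 49*I*√6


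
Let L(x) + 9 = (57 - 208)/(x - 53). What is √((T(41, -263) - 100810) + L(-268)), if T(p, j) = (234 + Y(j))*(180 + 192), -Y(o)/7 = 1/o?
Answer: 8*I*√1532427216402/84423 ≈ 117.31*I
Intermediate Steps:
Y(o) = -7/o
T(p, j) = 87048 - 2604/j (T(p, j) = (234 - 7/j)*(180 + 192) = (234 - 7/j)*372 = 87048 - 2604/j)
L(x) = -9 - 151/(-53 + x) (L(x) = -9 + (57 - 208)/(x - 53) = -9 - 151/(-53 + x))
√((T(41, -263) - 100810) + L(-268)) = √(((87048 - 2604/(-263)) - 100810) + (326 - 9*(-268))/(-53 - 268)) = √(((87048 - 2604*(-1/263)) - 100810) + (326 + 2412)/(-321)) = √(((87048 + 2604/263) - 100810) - 1/321*2738) = √((22896228/263 - 100810) - 2738/321) = √(-3616802/263 - 2738/321) = √(-1161713536/84423) = 8*I*√1532427216402/84423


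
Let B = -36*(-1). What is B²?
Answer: 1296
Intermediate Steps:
B = 36
B² = 36² = 1296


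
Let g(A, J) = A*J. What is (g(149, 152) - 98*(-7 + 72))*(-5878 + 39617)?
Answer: 549203442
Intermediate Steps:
(g(149, 152) - 98*(-7 + 72))*(-5878 + 39617) = (149*152 - 98*(-7 + 72))*(-5878 + 39617) = (22648 - 98*65)*33739 = (22648 - 6370)*33739 = 16278*33739 = 549203442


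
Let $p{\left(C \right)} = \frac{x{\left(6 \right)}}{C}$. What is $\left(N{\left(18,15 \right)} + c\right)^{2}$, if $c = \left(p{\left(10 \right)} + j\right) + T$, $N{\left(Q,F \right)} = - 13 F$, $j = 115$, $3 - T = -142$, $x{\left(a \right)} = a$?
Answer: $\frac{107584}{25} \approx 4303.4$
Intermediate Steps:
$p{\left(C \right)} = \frac{6}{C}$
$T = 145$ ($T = 3 - -142 = 3 + 142 = 145$)
$c = \frac{1303}{5}$ ($c = \left(\frac{6}{10} + 115\right) + 145 = \left(6 \cdot \frac{1}{10} + 115\right) + 145 = \left(\frac{3}{5} + 115\right) + 145 = \frac{578}{5} + 145 = \frac{1303}{5} \approx 260.6$)
$\left(N{\left(18,15 \right)} + c\right)^{2} = \left(\left(-13\right) 15 + \frac{1303}{5}\right)^{2} = \left(-195 + \frac{1303}{5}\right)^{2} = \left(\frac{328}{5}\right)^{2} = \frac{107584}{25}$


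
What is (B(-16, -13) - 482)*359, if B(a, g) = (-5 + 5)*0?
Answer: -173038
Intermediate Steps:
B(a, g) = 0 (B(a, g) = 0*0 = 0)
(B(-16, -13) - 482)*359 = (0 - 482)*359 = -482*359 = -173038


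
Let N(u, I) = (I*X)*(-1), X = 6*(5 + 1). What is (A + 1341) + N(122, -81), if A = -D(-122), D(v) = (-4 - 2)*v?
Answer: 3525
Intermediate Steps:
X = 36 (X = 6*6 = 36)
N(u, I) = -36*I (N(u, I) = (I*36)*(-1) = (36*I)*(-1) = -36*I)
D(v) = -6*v
A = -732 (A = -(-6)*(-122) = -1*732 = -732)
(A + 1341) + N(122, -81) = (-732 + 1341) - 36*(-81) = 609 + 2916 = 3525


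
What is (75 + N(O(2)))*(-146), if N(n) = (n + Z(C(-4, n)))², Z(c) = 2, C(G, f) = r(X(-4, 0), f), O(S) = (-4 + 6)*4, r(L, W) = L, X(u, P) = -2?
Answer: -25550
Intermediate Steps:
O(S) = 8 (O(S) = 2*4 = 8)
C(G, f) = -2
N(n) = (2 + n)² (N(n) = (n + 2)² = (2 + n)²)
(75 + N(O(2)))*(-146) = (75 + (2 + 8)²)*(-146) = (75 + 10²)*(-146) = (75 + 100)*(-146) = 175*(-146) = -25550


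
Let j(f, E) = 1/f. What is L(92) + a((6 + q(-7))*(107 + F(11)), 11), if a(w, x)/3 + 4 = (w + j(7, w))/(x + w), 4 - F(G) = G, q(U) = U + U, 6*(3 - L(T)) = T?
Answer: -117596/5523 ≈ -21.292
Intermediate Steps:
L(T) = 3 - T/6
q(U) = 2*U
F(G) = 4 - G
a(w, x) = -12 + 3*(⅐ + w)/(w + x) (a(w, x) = -12 + 3*((w + 1/7)/(x + w)) = -12 + 3*((w + ⅐)/(w + x)) = -12 + 3*((⅐ + w)/(w + x)) = -12 + 3*(⅐ + w)/(w + x))
L(92) + a((6 + q(-7))*(107 + F(11)), 11) = (3 - ⅙*92) + (3/7 - 12*11 - 9*(6 + 2*(-7))*(107 + (4 - 1*11)))/((6 + 2*(-7))*(107 + (4 - 1*11)) + 11) = (3 - 46/3) + (3/7 - 132 - 9*(6 - 14)*(107 + (4 - 11)))/((6 - 14)*(107 + (4 - 11)) + 11) = -37/3 + (3/7 - 132 - (-72)*(107 - 7))/(-8*(107 - 7) + 11) = -37/3 + (3/7 - 132 - (-72)*100)/(-8*100 + 11) = -37/3 + (3/7 - 132 - 9*(-800))/(-800 + 11) = -37/3 + (3/7 - 132 + 7200)/(-789) = -37/3 - 1/789*49479/7 = -37/3 - 16493/1841 = -117596/5523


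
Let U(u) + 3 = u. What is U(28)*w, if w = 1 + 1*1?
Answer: 50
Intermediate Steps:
w = 2 (w = 1 + 1 = 2)
U(u) = -3 + u
U(28)*w = (-3 + 28)*2 = 25*2 = 50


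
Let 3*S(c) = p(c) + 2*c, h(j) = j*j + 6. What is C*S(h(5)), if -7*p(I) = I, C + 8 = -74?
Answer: -33046/21 ≈ -1573.6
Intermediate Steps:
C = -82 (C = -8 - 74 = -82)
p(I) = -I/7
h(j) = 6 + j² (h(j) = j² + 6 = 6 + j²)
S(c) = 13*c/21 (S(c) = (-c/7 + 2*c)/3 = (13*c/7)/3 = 13*c/21)
C*S(h(5)) = -1066*(6 + 5²)/21 = -1066*(6 + 25)/21 = -1066*31/21 = -82*403/21 = -33046/21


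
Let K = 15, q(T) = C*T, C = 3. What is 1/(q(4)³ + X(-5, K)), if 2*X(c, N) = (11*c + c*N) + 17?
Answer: 2/3343 ≈ 0.00059826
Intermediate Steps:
q(T) = 3*T
X(c, N) = 17/2 + 11*c/2 + N*c/2 (X(c, N) = ((11*c + c*N) + 17)/2 = ((11*c + N*c) + 17)/2 = (17 + 11*c + N*c)/2 = 17/2 + 11*c/2 + N*c/2)
1/(q(4)³ + X(-5, K)) = 1/((3*4)³ + (17/2 + (11/2)*(-5) + (½)*15*(-5))) = 1/(12³ + (17/2 - 55/2 - 75/2)) = 1/(1728 - 113/2) = 1/(3343/2) = 2/3343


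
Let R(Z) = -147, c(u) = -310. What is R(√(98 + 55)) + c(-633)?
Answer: -457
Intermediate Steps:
R(√(98 + 55)) + c(-633) = -147 - 310 = -457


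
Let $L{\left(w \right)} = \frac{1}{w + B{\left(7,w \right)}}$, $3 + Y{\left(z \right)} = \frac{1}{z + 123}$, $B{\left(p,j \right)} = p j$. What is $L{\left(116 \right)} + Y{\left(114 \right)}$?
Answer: $- \frac{658643}{219936} \approx -2.9947$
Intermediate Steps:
$B{\left(p,j \right)} = j p$
$Y{\left(z \right)} = -3 + \frac{1}{123 + z}$ ($Y{\left(z \right)} = -3 + \frac{1}{z + 123} = -3 + \frac{1}{123 + z}$)
$L{\left(w \right)} = \frac{1}{8 w}$ ($L{\left(w \right)} = \frac{1}{w + w 7} = \frac{1}{w + 7 w} = \frac{1}{8 w}$)
$L{\left(116 \right)} + Y{\left(114 \right)} = \frac{1}{8 \cdot 116} + \frac{-368 - 342}{123 + 114} = \frac{1}{8} \cdot \frac{1}{116} + \frac{-368 - 342}{237} = \frac{1}{928} + \frac{1}{237} \left(-710\right) = \frac{1}{928} - \frac{710}{237} = - \frac{658643}{219936}$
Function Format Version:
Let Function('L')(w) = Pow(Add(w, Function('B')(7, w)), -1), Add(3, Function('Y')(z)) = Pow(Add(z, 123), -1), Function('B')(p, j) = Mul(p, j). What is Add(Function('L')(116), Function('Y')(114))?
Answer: Rational(-658643, 219936) ≈ -2.9947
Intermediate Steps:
Function('B')(p, j) = Mul(j, p)
Function('Y')(z) = Add(-3, Pow(Add(123, z), -1)) (Function('Y')(z) = Add(-3, Pow(Add(z, 123), -1)) = Add(-3, Pow(Add(123, z), -1)))
Function('L')(w) = Mul(Rational(1, 8), Pow(w, -1)) (Function('L')(w) = Pow(Add(w, Mul(w, 7)), -1) = Pow(Add(w, Mul(7, w)), -1) = Pow(Mul(8, w), -1) = Mul(Rational(1, 8), Pow(w, -1)))
Add(Function('L')(116), Function('Y')(114)) = Add(Mul(Rational(1, 8), Pow(116, -1)), Mul(Pow(Add(123, 114), -1), Add(-368, Mul(-3, 114)))) = Add(Mul(Rational(1, 8), Rational(1, 116)), Mul(Pow(237, -1), Add(-368, -342))) = Add(Rational(1, 928), Mul(Rational(1, 237), -710)) = Add(Rational(1, 928), Rational(-710, 237)) = Rational(-658643, 219936)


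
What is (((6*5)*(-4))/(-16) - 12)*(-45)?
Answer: 405/2 ≈ 202.50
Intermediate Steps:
(((6*5)*(-4))/(-16) - 12)*(-45) = ((30*(-4))*(-1/16) - 12)*(-45) = (-120*(-1/16) - 12)*(-45) = (15/2 - 12)*(-45) = -9/2*(-45) = 405/2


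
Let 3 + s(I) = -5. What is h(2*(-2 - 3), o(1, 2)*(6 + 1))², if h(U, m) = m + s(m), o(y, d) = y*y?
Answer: 1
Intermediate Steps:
s(I) = -8 (s(I) = -3 - 5 = -8)
o(y, d) = y²
h(U, m) = -8 + m (h(U, m) = m - 8 = -8 + m)
h(2*(-2 - 3), o(1, 2)*(6 + 1))² = (-8 + 1²*(6 + 1))² = (-8 + 1*7)² = (-8 + 7)² = (-1)² = 1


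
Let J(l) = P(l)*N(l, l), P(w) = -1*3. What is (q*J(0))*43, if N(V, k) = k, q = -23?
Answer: 0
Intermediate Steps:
P(w) = -3
J(l) = -3*l
(q*J(0))*43 = -(-69)*0*43 = -23*0*43 = 0*43 = 0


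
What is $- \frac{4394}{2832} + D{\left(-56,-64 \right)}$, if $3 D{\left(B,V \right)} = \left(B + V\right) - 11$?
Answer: $- \frac{21343}{472} \approx -45.218$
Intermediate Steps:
$D{\left(B,V \right)} = - \frac{11}{3} + \frac{B}{3} + \frac{V}{3}$ ($D{\left(B,V \right)} = \frac{\left(B + V\right) - 11}{3} = \frac{-11 + B + V}{3} = - \frac{11}{3} + \frac{B}{3} + \frac{V}{3}$)
$- \frac{4394}{2832} + D{\left(-56,-64 \right)} = - \frac{4394}{2832} + \left(- \frac{11}{3} + \frac{1}{3} \left(-56\right) + \frac{1}{3} \left(-64\right)\right) = \left(-4394\right) \frac{1}{2832} - \frac{131}{3} = - \frac{2197}{1416} - \frac{131}{3} = - \frac{21343}{472}$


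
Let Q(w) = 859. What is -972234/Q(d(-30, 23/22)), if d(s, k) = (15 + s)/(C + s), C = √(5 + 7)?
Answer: -972234/859 ≈ -1131.8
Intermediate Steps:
C = 2*√3 (C = √12 = 2*√3 ≈ 3.4641)
d(s, k) = (15 + s)/(s + 2*√3) (d(s, k) = (15 + s)/(2*√3 + s) = (15 + s)/(s + 2*√3))
-972234/Q(d(-30, 23/22)) = -972234/859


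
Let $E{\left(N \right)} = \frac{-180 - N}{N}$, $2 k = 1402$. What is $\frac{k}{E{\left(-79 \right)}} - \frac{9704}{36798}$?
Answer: $\frac{1018428169}{1858299} \approx 548.04$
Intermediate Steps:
$k = 701$ ($k = \frac{1}{2} \cdot 1402 = 701$)
$E{\left(N \right)} = \frac{-180 - N}{N}$
$\frac{k}{E{\left(-79 \right)}} - \frac{9704}{36798} = \frac{701}{\frac{1}{-79} \left(-180 - -79\right)} - \frac{9704}{36798} = \frac{701}{\left(- \frac{1}{79}\right) \left(-180 + 79\right)} - \frac{4852}{18399} = \frac{701}{\left(- \frac{1}{79}\right) \left(-101\right)} - \frac{4852}{18399} = \frac{701}{\frac{101}{79}} - \frac{4852}{18399} = 701 \cdot \frac{79}{101} - \frac{4852}{18399} = \frac{55379}{101} - \frac{4852}{18399} = \frac{1018428169}{1858299}$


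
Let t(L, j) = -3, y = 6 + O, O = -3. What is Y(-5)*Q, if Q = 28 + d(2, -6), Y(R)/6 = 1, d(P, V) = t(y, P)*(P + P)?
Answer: 96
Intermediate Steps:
y = 3 (y = 6 - 3 = 3)
d(P, V) = -6*P (d(P, V) = -3*(P + P) = -6*P)
Y(R) = 6 (Y(R) = 6*1 = 6)
Q = 16 (Q = 28 - 6*2 = 28 - 12 = 16)
Y(-5)*Q = 6*16 = 96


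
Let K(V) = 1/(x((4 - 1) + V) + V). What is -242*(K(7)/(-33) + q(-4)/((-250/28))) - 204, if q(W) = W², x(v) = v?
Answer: 1466858/6375 ≈ 230.10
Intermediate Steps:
K(V) = 1/(3 + 2*V) (K(V) = 1/(((4 - 1) + V) + V) = 1/((3 + V) + V) = 1/(3 + 2*V))
-242*(K(7)/(-33) + q(-4)/((-250/28))) - 204 = -242*(1/((3 + 2*7)*(-33)) + (-4)²/((-250/28))) - 204 = -242*(-1/33/(3 + 14) + 16/((-250*1/28))) - 204 = -242*(-1/33/17 + 16/(-125/14)) - 204 = -242*((1/17)*(-1/33) + 16*(-14/125)) - 204 = -242*(-1/561 - 224/125) - 204 = -242*(-125789/70125) - 204 = 2767358/6375 - 204 = 1466858/6375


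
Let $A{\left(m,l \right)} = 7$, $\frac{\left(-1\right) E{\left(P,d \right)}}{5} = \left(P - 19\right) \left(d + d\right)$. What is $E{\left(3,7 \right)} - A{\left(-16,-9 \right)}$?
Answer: $1113$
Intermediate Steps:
$E{\left(P,d \right)} = - 10 d \left(-19 + P\right)$ ($E{\left(P,d \right)} = - 5 \left(P - 19\right) \left(d + d\right) = - 5 \left(-19 + P\right) 2 d = - 5 \cdot 2 d \left(-19 + P\right) = - 10 d \left(-19 + P\right)$)
$E{\left(3,7 \right)} - A{\left(-16,-9 \right)} = 10 \cdot 7 \left(19 - 3\right) - 7 = 10 \cdot 7 \cdot 16 - 7 = 1120 - 7 = 1113$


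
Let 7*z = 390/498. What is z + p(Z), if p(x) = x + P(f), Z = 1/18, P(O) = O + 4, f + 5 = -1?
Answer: -19165/10458 ≈ -1.8326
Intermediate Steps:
f = -6 (f = -5 - 1 = -6)
z = 65/581 (z = (390/498)/7 = (390*(1/498))/7 = (⅐)*(65/83) = 65/581 ≈ 0.11188)
P(O) = 4 + O
Z = 1/18 ≈ 0.055556
p(x) = -2 + x (p(x) = x + (4 - 6) = x - 2 = -2 + x)
z + p(Z) = 65/581 + (-2 + 1/18) = 65/581 - 35/18 = -19165/10458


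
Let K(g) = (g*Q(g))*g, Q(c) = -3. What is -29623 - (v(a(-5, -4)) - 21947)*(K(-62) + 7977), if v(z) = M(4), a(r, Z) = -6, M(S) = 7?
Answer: -78026323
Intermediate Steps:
v(z) = 7
K(g) = -3*g² (K(g) = (g*(-3))*g = (-3*g)*g = -3*g²)
-29623 - (v(a(-5, -4)) - 21947)*(K(-62) + 7977) = -29623 - (7 - 21947)*(-3*(-62)² + 7977) = -29623 - (-21940)*(-3*3844 + 7977) = -29623 - (-21940)*(-11532 + 7977) = -29623 - (-21940)*(-3555) = -29623 - 1*77996700 = -29623 - 77996700 = -78026323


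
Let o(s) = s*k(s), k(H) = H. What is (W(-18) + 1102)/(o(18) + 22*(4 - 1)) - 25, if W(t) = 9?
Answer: -8639/390 ≈ -22.151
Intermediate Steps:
o(s) = s**2 (o(s) = s*s = s**2)
(W(-18) + 1102)/(o(18) + 22*(4 - 1)) - 25 = (9 + 1102)/(18**2 + 22*(4 - 1)) - 25 = 1111/(324 + 22*3) - 25 = 1111/(324 + 66) - 25 = 1111/390 - 25 = -8639/390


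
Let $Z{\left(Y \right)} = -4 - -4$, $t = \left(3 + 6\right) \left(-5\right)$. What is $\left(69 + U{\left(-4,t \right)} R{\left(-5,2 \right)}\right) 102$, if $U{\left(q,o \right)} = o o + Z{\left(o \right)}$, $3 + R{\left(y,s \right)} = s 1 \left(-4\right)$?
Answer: $-2265012$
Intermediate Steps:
$R{\left(y,s \right)} = -3 - 4 s$ ($R{\left(y,s \right)} = -3 + s 1 \left(-4\right) = -3 + s \left(-4\right) = -3 - 4 s$)
$t = -45$ ($t = 9 \left(-5\right) = -45$)
$Z{\left(Y \right)} = 0$ ($Z{\left(Y \right)} = -4 + 4 = 0$)
$U{\left(q,o \right)} = o^{2}$ ($U{\left(q,o \right)} = o o + 0 = o^{2} + 0 = o^{2}$)
$\left(69 + U{\left(-4,t \right)} R{\left(-5,2 \right)}\right) 102 = \left(69 + \left(-45\right)^{2} \left(-3 - 8\right)\right) 102 = \left(69 + 2025 \left(-3 - 8\right)\right) 102 = \left(69 + 2025 \left(-11\right)\right) 102 = \left(69 - 22275\right) 102 = \left(-22206\right) 102 = -2265012$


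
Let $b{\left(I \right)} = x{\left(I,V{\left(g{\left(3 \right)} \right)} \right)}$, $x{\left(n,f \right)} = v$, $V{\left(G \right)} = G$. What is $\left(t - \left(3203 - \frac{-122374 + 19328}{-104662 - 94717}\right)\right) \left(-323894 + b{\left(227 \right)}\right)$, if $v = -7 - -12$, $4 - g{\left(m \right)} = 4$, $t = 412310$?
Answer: $- \frac{26418799035392511}{199379} \approx -1.3251 \cdot 10^{11}$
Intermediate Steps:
$g{\left(m \right)} = 0$ ($g{\left(m \right)} = 4 - 4 = 0$)
$v = 5$ ($v = -7 + 12 = 5$)
$x{\left(n,f \right)} = 5$
$b{\left(I \right)} = 5$
$\left(t - \left(3203 - \frac{-122374 + 19328}{-104662 - 94717}\right)\right) \left(-323894 + b{\left(227 \right)}\right) = \left(412310 - \left(3203 - \frac{-122374 + 19328}{-104662 - 94717}\right)\right) \left(-323894 + 5\right) = \left(412310 - \left(3203 + \frac{103046}{-199379}\right)\right) \left(-323889\right) = \left(412310 - \frac{638507891}{199379}\right) \left(-323889\right) = \frac{81567447599}{199379} \left(-323889\right) = - \frac{26418799035392511}{199379}$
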